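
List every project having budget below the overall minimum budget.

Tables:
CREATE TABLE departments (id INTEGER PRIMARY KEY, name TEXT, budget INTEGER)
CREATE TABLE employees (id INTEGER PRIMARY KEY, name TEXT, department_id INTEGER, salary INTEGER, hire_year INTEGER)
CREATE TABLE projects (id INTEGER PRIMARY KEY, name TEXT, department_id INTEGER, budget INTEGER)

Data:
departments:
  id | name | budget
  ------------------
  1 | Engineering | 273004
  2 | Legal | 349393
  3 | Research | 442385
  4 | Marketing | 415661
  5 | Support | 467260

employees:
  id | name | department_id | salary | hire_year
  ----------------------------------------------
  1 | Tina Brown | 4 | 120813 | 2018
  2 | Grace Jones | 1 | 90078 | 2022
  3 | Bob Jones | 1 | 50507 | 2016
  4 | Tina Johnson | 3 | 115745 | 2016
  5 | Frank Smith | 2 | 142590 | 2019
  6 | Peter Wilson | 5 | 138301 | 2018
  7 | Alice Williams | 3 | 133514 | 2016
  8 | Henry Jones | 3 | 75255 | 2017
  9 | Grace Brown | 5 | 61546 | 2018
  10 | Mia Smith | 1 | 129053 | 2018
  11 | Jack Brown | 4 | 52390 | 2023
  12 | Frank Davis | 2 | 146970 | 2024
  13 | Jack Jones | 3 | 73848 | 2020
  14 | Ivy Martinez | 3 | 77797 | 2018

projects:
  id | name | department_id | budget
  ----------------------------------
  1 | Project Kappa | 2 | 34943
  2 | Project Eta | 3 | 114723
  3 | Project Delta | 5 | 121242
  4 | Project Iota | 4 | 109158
SELECT name, budget FROM projects WHERE budget < (SELECT MIN(budget) FROM projects)

Execution result:
(no rows)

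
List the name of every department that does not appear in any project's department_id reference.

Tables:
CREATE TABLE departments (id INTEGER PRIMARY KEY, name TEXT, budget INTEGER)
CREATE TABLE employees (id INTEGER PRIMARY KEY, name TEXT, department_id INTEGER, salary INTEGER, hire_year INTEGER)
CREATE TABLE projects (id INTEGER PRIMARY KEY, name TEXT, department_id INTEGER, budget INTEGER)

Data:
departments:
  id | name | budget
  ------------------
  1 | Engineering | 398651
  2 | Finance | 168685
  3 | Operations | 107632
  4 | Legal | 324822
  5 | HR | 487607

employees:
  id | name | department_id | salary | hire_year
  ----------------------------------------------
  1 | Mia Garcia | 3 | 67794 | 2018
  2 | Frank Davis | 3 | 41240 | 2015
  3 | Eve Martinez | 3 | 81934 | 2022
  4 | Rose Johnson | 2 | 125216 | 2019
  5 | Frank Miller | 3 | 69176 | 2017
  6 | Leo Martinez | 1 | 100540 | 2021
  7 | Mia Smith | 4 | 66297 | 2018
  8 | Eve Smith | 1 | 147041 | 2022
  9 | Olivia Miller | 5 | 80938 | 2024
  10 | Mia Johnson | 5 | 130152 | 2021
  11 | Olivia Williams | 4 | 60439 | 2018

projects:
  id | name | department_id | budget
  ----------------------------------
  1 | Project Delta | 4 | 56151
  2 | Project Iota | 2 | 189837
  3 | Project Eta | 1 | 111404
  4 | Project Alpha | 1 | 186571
SELECT p.name FROM departments p LEFT JOIN projects c ON c.department_id = p.id WHERE c.id IS NULL

Execution result:
name
Operations
HR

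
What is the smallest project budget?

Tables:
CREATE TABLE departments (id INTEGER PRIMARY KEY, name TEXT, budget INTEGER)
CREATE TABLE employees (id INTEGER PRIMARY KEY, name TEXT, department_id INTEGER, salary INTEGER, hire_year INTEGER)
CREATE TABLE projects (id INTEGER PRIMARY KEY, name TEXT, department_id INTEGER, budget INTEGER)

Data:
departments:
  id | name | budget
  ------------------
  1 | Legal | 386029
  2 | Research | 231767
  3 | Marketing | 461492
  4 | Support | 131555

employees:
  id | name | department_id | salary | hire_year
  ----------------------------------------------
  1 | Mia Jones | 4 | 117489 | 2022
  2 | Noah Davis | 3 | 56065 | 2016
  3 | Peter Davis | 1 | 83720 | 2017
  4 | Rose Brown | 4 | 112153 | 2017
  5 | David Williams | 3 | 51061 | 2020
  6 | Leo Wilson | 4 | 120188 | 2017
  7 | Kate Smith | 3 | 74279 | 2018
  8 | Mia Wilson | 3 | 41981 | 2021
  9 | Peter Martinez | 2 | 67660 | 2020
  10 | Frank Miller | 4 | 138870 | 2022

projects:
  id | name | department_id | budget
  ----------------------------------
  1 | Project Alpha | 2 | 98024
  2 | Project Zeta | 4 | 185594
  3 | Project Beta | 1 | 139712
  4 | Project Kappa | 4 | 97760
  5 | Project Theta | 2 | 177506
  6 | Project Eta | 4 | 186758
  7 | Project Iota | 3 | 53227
SELECT MIN(budget) FROM projects

Execution result:
53227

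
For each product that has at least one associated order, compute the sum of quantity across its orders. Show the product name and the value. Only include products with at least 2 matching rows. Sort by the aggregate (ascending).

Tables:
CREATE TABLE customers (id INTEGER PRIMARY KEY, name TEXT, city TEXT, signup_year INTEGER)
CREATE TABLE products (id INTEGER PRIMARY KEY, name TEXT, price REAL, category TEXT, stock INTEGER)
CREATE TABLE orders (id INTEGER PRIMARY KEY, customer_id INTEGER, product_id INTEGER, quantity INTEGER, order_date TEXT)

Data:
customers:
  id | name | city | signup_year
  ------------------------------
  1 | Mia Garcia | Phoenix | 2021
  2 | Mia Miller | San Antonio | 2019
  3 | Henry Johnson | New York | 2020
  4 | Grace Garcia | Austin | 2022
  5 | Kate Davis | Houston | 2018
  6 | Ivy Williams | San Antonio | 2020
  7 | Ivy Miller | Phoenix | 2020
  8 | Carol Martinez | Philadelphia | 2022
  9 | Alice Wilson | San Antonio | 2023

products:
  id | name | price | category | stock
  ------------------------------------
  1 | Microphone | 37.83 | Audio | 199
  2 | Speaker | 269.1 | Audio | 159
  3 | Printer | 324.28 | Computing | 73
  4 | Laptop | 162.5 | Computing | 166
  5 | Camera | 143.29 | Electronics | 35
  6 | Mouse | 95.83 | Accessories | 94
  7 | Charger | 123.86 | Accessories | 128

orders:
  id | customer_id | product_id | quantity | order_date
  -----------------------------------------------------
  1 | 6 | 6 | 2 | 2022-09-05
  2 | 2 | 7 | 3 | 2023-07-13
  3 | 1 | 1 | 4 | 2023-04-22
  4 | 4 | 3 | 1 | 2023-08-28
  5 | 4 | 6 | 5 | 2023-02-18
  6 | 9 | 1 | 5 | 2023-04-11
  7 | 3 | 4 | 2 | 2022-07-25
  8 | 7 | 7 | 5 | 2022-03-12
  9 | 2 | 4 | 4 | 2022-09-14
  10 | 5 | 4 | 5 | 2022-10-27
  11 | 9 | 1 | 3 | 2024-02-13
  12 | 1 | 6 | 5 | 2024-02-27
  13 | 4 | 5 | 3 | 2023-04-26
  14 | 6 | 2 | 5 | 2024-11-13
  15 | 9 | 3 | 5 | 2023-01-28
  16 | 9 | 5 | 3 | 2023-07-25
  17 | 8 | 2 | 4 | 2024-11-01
SELECT p.name, SUM(c.quantity) AS sum_quantity FROM orders c JOIN products p ON c.product_id = p.id GROUP BY p.id, p.name HAVING COUNT(*) >= 2 ORDER BY sum_quantity ASC

Execution result:
name | sum_quantity
Printer | 6
Camera | 6
Charger | 8
Speaker | 9
Laptop | 11
Microphone | 12
Mouse | 12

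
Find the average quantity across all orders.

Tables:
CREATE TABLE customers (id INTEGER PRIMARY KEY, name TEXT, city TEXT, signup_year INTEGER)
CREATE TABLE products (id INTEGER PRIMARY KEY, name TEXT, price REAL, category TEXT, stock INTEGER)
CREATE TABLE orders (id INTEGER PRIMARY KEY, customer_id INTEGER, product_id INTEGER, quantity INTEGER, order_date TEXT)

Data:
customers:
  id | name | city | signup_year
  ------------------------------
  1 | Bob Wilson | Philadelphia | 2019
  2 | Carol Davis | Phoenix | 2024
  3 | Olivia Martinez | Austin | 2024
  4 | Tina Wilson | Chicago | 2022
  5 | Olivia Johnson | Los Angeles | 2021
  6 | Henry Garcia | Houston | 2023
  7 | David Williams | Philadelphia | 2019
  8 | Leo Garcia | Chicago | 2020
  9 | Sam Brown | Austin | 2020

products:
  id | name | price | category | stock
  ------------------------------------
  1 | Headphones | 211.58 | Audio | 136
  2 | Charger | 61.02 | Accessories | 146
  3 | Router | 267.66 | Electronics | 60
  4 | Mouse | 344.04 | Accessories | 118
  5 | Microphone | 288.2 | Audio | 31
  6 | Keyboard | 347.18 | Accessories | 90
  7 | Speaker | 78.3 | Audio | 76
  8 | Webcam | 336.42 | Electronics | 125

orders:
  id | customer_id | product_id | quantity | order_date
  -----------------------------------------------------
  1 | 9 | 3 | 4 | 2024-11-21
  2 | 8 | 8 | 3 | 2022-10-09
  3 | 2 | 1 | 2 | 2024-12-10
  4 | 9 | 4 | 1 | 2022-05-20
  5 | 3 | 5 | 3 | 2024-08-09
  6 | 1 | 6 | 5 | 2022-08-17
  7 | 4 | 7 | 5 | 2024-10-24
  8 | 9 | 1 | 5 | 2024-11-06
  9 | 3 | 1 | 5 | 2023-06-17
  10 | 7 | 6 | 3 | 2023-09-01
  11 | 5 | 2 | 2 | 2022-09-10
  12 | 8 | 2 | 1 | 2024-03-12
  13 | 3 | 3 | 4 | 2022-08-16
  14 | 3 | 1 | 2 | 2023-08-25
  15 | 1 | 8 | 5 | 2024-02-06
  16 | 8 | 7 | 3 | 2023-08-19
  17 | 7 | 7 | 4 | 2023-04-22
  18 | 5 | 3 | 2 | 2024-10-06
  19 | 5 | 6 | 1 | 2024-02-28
SELECT AVG(quantity) FROM orders

Execution result:
3.16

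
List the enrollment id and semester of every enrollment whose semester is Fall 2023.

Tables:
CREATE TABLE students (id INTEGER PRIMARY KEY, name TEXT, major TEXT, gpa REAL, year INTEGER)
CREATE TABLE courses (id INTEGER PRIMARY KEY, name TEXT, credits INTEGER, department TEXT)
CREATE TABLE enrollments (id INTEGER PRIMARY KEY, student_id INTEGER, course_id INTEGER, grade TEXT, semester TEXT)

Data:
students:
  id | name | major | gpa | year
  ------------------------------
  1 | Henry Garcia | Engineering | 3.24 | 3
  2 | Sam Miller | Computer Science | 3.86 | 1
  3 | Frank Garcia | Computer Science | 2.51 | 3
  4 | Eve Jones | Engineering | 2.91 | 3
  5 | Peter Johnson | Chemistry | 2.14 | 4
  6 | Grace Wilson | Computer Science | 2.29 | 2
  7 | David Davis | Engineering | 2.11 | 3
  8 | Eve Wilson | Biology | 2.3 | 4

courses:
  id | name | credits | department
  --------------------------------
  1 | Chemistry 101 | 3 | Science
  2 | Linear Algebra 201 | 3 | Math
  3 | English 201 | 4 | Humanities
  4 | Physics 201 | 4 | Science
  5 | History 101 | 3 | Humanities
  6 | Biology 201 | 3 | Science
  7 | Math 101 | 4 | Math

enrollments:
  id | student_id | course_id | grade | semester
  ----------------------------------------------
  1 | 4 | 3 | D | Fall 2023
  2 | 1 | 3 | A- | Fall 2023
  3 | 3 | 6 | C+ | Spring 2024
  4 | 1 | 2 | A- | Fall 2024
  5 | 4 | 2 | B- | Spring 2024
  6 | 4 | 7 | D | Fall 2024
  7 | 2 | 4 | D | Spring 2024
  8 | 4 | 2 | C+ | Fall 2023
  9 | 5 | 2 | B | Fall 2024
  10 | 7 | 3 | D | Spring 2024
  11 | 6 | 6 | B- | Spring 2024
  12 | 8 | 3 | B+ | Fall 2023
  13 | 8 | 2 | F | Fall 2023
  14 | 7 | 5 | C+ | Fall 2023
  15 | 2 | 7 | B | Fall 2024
SELECT id, semester FROM enrollments WHERE semester = 'Fall 2023'

Execution result:
id | semester
1 | Fall 2023
2 | Fall 2023
8 | Fall 2023
12 | Fall 2023
13 | Fall 2023
14 | Fall 2023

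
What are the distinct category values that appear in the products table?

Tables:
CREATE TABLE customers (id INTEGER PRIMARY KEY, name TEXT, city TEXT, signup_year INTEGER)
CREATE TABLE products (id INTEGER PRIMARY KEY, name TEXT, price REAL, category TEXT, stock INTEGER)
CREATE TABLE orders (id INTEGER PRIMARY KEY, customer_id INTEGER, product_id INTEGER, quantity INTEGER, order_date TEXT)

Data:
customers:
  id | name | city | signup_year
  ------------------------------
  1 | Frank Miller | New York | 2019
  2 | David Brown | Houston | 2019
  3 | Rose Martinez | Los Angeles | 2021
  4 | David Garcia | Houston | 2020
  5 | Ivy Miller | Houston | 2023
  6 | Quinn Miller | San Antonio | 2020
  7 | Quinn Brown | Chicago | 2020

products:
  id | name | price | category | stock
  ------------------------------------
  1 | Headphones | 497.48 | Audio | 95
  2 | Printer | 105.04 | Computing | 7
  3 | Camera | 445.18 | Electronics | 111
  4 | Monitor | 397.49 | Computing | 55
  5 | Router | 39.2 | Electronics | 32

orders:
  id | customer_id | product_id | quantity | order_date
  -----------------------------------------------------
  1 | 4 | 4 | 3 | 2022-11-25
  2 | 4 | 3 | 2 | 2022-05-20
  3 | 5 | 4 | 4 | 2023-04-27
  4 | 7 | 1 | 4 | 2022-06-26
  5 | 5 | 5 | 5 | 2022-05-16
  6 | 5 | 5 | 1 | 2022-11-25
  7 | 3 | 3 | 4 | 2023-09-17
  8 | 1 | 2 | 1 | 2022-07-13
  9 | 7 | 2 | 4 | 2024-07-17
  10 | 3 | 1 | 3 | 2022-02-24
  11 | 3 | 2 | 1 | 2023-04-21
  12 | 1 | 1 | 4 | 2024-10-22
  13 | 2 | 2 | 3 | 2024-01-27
SELECT DISTINCT category FROM products

Execution result:
category
Audio
Computing
Electronics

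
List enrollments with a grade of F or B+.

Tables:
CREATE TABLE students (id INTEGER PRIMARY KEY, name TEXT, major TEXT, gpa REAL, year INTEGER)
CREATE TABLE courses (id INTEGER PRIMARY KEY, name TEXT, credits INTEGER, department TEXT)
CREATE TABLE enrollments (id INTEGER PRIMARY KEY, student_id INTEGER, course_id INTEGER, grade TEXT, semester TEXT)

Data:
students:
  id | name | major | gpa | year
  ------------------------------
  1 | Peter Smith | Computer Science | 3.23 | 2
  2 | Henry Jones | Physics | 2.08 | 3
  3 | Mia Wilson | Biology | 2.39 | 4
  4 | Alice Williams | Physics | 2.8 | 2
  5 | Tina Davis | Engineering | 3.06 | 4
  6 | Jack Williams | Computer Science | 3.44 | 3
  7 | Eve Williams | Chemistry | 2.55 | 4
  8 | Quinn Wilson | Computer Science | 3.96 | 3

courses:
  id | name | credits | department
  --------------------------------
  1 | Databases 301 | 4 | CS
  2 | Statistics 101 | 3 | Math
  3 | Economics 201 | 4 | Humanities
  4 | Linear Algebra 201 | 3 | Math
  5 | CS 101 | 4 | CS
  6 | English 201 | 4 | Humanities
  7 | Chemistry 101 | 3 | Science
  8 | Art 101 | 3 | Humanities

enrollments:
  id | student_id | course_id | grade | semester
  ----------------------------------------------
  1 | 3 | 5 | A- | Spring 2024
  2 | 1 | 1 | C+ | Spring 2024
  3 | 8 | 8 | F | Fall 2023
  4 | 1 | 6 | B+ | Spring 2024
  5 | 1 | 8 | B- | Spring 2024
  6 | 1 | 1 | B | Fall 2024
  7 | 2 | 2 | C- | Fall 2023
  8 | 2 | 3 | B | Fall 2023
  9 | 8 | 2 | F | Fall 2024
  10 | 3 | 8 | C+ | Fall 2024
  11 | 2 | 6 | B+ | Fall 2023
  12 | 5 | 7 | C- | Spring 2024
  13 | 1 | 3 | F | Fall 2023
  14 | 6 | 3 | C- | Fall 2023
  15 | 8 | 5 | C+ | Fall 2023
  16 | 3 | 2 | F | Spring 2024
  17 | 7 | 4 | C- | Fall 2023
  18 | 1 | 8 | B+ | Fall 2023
SELECT id, grade FROM enrollments WHERE grade IN ('F', 'B+')

Execution result:
id | grade
3 | F
4 | B+
9 | F
11 | B+
13 | F
16 | F
18 | B+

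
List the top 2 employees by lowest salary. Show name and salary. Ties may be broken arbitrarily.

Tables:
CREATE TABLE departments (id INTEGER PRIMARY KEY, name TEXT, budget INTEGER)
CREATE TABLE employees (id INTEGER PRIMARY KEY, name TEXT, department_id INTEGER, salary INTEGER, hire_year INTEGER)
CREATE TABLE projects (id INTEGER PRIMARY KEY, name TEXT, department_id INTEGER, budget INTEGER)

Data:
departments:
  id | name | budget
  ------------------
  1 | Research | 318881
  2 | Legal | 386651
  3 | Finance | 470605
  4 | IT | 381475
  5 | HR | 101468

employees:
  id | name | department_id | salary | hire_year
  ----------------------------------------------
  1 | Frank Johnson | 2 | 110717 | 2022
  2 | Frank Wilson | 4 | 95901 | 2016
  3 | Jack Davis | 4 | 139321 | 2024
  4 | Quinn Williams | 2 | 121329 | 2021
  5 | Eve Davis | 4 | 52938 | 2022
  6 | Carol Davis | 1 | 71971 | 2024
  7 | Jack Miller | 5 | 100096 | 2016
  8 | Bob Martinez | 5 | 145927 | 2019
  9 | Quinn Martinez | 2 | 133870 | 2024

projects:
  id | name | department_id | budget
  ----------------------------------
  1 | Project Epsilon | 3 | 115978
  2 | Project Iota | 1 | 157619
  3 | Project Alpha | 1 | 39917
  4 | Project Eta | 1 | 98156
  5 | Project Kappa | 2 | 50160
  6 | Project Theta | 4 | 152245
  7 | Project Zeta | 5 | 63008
SELECT name, salary FROM employees ORDER BY salary ASC LIMIT 2

Execution result:
name | salary
Eve Davis | 52938
Carol Davis | 71971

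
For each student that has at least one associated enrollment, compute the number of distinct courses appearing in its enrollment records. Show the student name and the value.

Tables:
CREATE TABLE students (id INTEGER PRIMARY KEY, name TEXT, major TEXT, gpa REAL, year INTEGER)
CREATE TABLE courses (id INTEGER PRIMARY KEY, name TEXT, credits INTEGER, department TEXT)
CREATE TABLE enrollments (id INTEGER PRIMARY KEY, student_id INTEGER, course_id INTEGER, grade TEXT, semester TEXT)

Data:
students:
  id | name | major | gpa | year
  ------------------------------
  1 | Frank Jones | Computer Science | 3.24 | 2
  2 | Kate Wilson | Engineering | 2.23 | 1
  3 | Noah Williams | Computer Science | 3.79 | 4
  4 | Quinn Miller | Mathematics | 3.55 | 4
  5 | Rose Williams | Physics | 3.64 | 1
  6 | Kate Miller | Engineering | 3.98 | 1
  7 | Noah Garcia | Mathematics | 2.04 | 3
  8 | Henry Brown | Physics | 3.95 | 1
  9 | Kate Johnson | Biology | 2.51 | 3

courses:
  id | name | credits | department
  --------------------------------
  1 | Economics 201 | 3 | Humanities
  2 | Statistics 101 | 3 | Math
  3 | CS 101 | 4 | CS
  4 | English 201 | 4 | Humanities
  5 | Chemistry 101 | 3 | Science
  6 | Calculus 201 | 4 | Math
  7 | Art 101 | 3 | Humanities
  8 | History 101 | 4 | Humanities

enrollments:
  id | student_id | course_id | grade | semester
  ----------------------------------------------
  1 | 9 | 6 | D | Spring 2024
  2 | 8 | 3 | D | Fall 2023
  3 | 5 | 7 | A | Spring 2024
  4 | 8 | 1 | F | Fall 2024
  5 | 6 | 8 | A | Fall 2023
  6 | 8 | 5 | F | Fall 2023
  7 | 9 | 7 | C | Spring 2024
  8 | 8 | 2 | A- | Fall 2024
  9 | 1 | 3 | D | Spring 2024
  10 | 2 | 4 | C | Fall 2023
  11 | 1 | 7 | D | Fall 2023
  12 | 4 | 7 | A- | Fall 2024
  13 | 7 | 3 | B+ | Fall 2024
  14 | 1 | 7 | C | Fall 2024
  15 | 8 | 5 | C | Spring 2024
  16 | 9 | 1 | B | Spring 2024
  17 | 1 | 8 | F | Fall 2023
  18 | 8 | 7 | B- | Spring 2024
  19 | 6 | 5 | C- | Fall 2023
SELECT p.name, COUNT(DISTINCT c.course_id) AS distinct_course_count FROM enrollments c JOIN students p ON c.student_id = p.id GROUP BY p.id, p.name

Execution result:
name | distinct_course_count
Frank Jones | 3
Kate Wilson | 1
Quinn Miller | 1
Rose Williams | 1
Kate Miller | 2
Noah Garcia | 1
Henry Brown | 5
Kate Johnson | 3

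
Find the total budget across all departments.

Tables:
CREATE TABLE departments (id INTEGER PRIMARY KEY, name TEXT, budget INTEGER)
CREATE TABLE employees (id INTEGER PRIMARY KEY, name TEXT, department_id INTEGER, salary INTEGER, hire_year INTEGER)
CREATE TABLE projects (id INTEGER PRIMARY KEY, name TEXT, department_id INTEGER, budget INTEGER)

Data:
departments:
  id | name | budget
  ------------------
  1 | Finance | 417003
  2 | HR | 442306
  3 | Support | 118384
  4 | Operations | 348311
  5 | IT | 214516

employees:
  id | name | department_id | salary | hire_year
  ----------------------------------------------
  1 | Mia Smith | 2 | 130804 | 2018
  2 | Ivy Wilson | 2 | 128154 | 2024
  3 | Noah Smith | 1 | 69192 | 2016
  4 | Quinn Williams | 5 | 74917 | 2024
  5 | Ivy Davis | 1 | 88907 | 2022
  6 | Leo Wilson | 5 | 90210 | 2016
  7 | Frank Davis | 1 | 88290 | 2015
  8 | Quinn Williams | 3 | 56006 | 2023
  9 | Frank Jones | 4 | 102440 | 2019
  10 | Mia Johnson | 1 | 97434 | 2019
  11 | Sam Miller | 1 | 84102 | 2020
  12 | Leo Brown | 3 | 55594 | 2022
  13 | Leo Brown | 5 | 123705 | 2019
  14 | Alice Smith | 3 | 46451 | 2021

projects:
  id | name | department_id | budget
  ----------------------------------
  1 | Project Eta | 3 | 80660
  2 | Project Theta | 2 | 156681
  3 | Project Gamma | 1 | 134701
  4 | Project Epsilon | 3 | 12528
SELECT SUM(budget) FROM departments

Execution result:
1540520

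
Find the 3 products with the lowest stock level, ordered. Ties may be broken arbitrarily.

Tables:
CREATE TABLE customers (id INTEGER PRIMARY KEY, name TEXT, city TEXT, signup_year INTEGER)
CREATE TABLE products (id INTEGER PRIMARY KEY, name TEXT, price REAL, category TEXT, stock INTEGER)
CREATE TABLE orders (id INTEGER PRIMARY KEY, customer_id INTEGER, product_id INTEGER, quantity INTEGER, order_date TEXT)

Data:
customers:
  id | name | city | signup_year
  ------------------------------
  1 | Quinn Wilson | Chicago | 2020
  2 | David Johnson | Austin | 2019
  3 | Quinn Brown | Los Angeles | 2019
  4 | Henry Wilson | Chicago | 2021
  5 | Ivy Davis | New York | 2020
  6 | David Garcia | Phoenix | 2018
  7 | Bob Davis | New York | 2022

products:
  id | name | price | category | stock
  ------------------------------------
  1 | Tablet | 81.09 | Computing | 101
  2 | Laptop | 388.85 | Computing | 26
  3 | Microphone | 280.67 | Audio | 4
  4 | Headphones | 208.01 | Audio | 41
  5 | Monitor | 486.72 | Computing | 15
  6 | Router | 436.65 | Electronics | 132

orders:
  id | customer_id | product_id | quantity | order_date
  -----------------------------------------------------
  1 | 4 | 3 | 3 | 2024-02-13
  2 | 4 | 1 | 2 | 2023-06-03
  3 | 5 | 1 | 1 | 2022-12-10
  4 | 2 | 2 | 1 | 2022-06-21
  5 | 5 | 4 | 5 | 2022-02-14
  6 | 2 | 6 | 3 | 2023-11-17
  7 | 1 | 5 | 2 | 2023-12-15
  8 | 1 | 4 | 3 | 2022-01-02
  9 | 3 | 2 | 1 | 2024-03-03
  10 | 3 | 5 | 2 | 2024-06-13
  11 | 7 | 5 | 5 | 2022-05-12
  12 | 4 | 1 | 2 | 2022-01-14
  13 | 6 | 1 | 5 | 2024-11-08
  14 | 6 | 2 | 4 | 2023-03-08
SELECT name, stock FROM products ORDER BY stock ASC LIMIT 3

Execution result:
name | stock
Microphone | 4
Monitor | 15
Laptop | 26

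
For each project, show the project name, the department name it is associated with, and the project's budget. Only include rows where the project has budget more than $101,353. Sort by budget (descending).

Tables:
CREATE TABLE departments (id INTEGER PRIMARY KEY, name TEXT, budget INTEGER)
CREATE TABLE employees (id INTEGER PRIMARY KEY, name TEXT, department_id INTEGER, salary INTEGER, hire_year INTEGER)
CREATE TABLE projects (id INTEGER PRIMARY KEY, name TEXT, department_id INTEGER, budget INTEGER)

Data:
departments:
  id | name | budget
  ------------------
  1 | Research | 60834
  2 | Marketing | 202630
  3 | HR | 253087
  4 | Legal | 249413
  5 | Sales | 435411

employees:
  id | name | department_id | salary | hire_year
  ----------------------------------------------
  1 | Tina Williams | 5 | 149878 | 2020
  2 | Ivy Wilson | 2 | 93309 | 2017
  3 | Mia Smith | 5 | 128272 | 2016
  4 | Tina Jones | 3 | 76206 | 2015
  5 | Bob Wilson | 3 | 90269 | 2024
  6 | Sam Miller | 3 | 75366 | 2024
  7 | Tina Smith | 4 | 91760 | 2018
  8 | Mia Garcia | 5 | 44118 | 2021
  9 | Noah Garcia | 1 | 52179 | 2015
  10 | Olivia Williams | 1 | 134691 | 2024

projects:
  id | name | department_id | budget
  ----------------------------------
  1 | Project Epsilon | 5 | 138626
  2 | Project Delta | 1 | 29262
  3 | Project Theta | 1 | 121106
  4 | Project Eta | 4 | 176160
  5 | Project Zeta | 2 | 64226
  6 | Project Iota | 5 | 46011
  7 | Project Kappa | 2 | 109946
SELECT c.name, p.name AS department, c.budget FROM projects c JOIN departments p ON c.department_id = p.id WHERE c.budget > 101353 ORDER BY c.budget DESC

Execution result:
name | department | budget
Project Eta | Legal | 176160
Project Epsilon | Sales | 138626
Project Theta | Research | 121106
Project Kappa | Marketing | 109946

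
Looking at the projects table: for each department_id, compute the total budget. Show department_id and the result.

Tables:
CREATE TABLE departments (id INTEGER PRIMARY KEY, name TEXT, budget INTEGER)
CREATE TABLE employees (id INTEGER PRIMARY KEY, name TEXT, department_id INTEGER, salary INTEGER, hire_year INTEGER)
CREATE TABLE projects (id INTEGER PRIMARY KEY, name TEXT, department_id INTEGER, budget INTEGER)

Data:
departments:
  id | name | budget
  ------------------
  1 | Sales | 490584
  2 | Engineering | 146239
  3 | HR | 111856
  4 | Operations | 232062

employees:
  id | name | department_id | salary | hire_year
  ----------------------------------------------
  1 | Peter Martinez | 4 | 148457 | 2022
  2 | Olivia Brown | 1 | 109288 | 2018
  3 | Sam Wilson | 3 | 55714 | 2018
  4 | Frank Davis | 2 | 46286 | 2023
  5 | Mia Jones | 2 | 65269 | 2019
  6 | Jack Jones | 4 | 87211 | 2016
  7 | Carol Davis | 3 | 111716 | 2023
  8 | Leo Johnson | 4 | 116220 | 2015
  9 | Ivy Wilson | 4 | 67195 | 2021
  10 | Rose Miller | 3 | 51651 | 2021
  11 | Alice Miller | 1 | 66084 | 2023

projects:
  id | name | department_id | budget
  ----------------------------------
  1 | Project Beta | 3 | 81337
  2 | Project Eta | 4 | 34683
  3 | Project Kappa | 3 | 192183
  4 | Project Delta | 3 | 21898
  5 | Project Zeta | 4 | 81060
SELECT department_id, SUM(budget) AS sum_budget FROM projects GROUP BY department_id

Execution result:
department_id | sum_budget
3 | 295418
4 | 115743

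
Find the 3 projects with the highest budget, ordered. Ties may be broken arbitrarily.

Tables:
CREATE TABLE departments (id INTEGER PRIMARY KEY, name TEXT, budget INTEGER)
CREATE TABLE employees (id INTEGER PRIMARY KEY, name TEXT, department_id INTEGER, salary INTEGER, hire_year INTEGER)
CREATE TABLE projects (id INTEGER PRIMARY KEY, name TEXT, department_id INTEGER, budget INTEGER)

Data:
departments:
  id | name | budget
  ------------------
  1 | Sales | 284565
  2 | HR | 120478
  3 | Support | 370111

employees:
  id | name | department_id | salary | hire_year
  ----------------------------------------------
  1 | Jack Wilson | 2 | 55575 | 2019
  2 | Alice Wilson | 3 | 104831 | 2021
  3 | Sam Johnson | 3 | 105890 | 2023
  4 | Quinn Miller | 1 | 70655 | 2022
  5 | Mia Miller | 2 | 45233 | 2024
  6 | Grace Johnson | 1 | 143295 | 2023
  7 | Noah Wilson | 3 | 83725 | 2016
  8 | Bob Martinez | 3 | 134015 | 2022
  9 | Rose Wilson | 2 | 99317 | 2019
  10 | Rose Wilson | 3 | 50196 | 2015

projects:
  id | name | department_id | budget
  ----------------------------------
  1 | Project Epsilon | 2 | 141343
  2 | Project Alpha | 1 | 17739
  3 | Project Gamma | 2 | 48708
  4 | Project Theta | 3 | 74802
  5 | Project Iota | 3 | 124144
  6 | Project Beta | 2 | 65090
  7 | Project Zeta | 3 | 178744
SELECT name, budget FROM projects ORDER BY budget DESC LIMIT 3

Execution result:
name | budget
Project Zeta | 178744
Project Epsilon | 141343
Project Iota | 124144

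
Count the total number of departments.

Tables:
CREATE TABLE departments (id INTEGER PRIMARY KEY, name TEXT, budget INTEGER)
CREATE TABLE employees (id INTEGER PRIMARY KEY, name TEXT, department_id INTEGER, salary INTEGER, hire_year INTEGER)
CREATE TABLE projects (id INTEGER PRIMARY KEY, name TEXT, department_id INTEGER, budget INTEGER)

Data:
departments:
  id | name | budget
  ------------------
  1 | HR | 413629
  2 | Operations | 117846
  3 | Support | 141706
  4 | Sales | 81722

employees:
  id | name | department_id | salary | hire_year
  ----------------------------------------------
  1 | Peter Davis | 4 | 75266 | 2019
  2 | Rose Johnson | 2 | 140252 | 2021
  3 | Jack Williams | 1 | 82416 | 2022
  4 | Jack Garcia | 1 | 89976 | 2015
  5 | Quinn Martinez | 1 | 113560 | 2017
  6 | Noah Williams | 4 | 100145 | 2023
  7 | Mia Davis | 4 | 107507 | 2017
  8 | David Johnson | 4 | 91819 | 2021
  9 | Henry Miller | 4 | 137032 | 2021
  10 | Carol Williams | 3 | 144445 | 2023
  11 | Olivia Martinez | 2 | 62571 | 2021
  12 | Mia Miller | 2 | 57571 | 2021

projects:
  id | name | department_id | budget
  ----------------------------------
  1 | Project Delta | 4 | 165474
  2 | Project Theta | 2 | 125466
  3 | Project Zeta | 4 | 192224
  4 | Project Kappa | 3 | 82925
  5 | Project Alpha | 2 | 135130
SELECT COUNT(*) FROM departments

Execution result:
4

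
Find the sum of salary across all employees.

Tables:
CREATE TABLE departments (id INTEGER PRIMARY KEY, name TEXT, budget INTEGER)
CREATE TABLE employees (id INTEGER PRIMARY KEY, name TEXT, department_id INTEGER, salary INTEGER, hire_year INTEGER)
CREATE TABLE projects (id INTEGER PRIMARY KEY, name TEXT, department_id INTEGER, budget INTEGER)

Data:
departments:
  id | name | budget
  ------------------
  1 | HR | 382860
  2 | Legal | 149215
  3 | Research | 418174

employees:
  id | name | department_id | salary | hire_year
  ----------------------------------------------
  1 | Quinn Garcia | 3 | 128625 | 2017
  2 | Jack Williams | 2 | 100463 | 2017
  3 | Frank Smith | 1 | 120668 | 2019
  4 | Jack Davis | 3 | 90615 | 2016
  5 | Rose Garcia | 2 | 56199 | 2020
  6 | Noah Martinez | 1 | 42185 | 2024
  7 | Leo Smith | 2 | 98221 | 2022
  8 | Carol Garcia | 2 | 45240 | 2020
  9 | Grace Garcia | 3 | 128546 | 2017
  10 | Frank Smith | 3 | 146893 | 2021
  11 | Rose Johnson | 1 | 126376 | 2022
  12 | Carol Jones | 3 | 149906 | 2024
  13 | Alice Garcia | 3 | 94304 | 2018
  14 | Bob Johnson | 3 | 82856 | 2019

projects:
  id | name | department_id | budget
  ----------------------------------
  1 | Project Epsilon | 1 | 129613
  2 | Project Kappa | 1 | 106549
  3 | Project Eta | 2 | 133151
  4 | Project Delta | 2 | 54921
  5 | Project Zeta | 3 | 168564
SELECT SUM(salary) FROM employees

Execution result:
1411097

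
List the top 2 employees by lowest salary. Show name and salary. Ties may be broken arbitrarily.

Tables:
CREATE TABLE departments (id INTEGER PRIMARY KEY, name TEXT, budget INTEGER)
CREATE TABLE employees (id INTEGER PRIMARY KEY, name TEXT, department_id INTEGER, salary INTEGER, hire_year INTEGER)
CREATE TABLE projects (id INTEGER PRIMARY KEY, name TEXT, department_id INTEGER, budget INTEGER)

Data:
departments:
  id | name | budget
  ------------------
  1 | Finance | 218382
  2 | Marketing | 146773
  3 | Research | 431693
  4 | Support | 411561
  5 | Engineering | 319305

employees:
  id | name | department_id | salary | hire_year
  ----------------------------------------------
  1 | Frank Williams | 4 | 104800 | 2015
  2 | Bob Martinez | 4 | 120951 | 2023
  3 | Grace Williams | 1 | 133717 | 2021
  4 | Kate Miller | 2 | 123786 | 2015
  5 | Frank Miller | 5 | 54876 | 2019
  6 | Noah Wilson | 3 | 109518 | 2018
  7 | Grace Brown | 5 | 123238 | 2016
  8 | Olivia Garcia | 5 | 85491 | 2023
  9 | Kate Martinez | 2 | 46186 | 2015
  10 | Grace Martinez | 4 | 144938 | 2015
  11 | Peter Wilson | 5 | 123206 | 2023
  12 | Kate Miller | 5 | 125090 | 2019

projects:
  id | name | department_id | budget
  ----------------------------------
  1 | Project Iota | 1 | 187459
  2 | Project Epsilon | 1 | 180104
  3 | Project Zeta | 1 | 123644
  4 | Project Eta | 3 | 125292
SELECT name, salary FROM employees ORDER BY salary ASC LIMIT 2

Execution result:
name | salary
Kate Martinez | 46186
Frank Miller | 54876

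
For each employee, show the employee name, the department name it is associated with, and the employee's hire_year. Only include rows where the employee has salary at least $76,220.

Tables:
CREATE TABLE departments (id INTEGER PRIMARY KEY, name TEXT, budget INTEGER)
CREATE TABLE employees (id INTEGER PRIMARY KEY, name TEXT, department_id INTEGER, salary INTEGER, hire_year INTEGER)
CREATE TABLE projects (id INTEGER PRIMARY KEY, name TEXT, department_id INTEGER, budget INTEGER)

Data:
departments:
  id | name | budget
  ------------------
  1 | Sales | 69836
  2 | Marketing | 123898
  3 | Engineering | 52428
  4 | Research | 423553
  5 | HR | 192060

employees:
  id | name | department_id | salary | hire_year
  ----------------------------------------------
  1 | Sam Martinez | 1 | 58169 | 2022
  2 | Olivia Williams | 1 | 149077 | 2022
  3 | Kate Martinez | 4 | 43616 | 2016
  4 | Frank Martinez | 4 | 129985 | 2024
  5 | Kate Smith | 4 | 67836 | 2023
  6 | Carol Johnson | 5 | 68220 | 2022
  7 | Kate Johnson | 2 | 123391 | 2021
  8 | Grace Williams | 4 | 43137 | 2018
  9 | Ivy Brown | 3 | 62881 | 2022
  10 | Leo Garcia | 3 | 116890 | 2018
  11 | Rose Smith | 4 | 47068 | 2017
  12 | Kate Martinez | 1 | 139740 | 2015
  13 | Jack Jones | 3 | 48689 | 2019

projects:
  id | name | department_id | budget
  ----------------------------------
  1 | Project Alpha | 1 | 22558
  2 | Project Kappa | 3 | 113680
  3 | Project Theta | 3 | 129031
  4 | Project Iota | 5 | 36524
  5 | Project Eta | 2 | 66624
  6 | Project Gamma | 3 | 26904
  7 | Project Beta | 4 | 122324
SELECT c.name, p.name AS department, c.hire_year FROM employees c JOIN departments p ON c.department_id = p.id WHERE c.salary >= 76220

Execution result:
name | department | hire_year
Olivia Williams | Sales | 2022
Frank Martinez | Research | 2024
Kate Johnson | Marketing | 2021
Leo Garcia | Engineering | 2018
Kate Martinez | Sales | 2015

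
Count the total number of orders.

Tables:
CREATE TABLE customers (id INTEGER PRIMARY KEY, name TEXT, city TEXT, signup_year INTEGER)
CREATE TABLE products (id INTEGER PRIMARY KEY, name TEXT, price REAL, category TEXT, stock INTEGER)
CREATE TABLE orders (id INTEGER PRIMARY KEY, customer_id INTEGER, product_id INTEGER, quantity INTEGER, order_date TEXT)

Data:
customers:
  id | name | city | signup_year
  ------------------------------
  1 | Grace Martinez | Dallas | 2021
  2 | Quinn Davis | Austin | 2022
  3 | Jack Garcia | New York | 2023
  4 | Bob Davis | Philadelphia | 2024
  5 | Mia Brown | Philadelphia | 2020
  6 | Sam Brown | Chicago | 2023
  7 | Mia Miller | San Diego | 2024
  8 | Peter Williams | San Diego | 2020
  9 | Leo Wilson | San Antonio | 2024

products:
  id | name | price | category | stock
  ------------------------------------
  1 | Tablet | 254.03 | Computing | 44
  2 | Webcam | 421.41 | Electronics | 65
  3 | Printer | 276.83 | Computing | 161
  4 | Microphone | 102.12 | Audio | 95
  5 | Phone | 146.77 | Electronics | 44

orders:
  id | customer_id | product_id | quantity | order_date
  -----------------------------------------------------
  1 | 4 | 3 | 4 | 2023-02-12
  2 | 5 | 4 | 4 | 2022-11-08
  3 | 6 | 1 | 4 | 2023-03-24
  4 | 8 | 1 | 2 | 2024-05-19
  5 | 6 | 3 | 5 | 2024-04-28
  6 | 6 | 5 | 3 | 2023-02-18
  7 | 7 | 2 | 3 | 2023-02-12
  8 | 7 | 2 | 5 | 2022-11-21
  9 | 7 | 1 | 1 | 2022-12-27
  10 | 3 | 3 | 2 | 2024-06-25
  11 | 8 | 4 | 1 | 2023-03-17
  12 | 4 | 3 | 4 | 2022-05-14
SELECT COUNT(*) FROM orders

Execution result:
12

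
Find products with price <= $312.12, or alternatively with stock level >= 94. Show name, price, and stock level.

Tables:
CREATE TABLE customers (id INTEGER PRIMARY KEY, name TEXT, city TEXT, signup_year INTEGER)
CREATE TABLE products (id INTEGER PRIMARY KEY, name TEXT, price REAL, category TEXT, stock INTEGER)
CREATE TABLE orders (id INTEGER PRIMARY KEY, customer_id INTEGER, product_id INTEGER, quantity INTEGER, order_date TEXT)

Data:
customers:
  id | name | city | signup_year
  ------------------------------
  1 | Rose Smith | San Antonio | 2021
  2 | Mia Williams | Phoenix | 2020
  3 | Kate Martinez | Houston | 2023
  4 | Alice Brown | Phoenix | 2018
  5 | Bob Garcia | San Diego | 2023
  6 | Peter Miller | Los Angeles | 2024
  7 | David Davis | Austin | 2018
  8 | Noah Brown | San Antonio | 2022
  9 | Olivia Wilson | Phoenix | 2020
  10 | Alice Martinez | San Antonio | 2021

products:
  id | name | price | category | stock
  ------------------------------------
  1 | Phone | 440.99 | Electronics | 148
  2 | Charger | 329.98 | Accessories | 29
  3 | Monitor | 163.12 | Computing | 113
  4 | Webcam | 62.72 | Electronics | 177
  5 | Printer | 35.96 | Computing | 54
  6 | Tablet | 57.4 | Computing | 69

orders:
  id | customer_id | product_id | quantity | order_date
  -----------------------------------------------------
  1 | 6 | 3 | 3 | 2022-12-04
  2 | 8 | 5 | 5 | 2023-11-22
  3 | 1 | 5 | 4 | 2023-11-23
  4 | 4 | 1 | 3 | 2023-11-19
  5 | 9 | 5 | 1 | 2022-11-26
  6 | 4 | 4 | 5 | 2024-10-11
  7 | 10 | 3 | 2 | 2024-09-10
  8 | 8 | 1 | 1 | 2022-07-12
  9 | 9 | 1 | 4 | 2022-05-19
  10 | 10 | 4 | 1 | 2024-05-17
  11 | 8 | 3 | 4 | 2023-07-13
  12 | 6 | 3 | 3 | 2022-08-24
SELECT name, price, stock FROM products WHERE price <= 312.12 OR stock >= 94

Execution result:
name | price | stock
Phone | 440.99 | 148
Monitor | 163.12 | 113
Webcam | 62.72 | 177
Printer | 35.96 | 54
Tablet | 57.40 | 69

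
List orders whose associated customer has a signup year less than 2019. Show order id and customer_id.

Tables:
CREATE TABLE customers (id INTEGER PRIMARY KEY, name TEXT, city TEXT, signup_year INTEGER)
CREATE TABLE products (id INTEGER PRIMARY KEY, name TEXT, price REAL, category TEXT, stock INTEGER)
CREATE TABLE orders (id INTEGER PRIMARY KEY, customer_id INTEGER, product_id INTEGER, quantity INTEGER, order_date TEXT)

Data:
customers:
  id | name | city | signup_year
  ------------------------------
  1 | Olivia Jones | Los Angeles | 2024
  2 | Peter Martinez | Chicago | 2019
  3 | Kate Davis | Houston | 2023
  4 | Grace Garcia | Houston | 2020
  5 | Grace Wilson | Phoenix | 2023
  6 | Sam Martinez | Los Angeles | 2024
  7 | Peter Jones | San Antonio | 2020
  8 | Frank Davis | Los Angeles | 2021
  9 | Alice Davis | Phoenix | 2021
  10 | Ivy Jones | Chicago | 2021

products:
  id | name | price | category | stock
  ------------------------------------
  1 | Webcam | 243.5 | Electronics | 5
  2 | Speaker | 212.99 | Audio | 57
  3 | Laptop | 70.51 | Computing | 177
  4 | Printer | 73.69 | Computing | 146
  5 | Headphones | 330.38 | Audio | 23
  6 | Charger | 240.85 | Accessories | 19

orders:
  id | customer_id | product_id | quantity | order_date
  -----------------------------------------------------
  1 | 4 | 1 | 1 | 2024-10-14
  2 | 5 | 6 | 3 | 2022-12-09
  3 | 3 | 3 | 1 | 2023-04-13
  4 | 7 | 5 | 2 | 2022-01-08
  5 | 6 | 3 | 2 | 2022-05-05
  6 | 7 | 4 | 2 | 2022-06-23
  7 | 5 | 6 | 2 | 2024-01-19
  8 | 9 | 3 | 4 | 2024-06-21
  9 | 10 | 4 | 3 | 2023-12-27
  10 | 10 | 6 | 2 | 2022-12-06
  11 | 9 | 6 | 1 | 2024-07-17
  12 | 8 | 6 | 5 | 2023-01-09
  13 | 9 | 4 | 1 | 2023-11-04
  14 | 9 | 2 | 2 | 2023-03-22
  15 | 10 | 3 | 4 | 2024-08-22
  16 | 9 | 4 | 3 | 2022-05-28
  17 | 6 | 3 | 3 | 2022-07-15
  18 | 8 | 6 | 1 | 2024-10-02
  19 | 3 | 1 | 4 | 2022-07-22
SELECT id, customer_id FROM orders WHERE customer_id IN (SELECT id FROM customers WHERE signup_year < 2019)

Execution result:
(no rows)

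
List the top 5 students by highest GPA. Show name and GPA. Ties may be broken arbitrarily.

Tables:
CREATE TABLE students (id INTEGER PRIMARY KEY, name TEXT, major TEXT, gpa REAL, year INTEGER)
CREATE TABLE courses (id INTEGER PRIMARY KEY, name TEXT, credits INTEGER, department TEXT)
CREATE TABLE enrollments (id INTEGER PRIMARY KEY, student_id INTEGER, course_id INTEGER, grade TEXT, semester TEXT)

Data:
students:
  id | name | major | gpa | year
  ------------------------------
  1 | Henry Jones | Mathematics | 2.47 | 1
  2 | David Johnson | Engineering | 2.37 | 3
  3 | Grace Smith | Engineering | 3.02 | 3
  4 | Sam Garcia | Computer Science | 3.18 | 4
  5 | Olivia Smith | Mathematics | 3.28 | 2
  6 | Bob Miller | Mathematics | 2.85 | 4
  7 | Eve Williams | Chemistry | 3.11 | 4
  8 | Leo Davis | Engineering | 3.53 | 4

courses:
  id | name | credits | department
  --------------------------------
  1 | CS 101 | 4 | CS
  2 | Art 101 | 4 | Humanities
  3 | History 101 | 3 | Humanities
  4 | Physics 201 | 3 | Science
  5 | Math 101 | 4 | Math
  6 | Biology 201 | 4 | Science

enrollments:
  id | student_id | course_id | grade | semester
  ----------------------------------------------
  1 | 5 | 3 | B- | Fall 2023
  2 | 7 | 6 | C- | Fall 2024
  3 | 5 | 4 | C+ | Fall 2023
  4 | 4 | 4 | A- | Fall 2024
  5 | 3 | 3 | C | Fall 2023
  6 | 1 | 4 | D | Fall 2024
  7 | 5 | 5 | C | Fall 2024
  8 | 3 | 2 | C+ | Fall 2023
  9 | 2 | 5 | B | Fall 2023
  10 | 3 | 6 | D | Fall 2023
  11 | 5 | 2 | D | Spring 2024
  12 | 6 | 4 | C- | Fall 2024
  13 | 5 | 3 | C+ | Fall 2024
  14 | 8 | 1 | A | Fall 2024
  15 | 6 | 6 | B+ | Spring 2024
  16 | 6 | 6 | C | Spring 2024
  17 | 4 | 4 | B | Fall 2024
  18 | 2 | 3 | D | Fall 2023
SELECT name, gpa FROM students ORDER BY gpa DESC LIMIT 5

Execution result:
name | gpa
Leo Davis | 3.53
Olivia Smith | 3.28
Sam Garcia | 3.18
Eve Williams | 3.11
Grace Smith | 3.02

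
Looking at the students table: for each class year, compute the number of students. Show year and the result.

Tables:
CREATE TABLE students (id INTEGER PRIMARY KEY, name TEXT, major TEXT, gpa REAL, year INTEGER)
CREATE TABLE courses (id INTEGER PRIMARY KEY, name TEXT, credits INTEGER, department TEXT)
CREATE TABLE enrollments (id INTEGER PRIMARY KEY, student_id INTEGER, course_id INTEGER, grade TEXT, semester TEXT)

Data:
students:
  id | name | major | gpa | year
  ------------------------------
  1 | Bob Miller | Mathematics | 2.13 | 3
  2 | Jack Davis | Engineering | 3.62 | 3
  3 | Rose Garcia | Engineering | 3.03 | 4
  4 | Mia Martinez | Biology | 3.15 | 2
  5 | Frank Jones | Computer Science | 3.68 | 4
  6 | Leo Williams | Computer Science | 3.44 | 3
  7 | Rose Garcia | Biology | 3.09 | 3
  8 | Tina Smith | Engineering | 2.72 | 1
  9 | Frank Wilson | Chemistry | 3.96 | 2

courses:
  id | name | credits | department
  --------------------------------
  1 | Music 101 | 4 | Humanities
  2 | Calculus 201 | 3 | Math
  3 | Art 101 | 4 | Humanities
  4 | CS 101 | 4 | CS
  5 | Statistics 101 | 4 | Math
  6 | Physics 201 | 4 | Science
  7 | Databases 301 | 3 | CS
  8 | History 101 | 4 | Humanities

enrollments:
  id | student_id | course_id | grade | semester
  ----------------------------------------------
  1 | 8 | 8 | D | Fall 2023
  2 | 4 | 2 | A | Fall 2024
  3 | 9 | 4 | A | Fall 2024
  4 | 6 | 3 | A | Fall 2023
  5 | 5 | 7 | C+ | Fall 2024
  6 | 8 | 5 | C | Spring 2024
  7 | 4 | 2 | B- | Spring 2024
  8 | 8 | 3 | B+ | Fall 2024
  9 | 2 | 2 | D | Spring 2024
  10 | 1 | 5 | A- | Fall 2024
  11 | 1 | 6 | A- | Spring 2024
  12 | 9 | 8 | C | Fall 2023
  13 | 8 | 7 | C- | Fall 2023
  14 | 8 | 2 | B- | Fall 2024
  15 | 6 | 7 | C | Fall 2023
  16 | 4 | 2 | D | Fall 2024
SELECT year, COUNT(*) AS n FROM students GROUP BY year

Execution result:
year | n
1 | 1
2 | 2
3 | 4
4 | 2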